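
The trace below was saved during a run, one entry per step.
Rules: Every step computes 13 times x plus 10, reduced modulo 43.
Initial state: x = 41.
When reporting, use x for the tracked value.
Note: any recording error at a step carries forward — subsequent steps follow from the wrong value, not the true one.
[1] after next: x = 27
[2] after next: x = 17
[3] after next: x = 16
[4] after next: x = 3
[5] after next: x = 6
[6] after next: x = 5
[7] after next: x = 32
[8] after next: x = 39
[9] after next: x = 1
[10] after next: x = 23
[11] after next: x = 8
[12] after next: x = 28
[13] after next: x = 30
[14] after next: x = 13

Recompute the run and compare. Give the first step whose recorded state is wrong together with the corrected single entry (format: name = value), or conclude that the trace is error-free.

step 1: x = (13*41 + 10) mod 43 = 27 -> consistent with the trace
step 2: x = (13*27 + 10) mod 43 = 17 -> checks out
step 3: x = (13*17 + 10) mod 43 = 16 -> checks out
step 4: x = (13*16 + 10) mod 43 = 3 -> agrees with the trace
step 5: x = (13*3 + 10) mod 43 = 6 -> in agreement
step 6: x = (13*6 + 10) mod 43 = 2 -> the trace disagrees here
So the first discrepancy is step 6, where the right value is x = 2.

step 6, x = 2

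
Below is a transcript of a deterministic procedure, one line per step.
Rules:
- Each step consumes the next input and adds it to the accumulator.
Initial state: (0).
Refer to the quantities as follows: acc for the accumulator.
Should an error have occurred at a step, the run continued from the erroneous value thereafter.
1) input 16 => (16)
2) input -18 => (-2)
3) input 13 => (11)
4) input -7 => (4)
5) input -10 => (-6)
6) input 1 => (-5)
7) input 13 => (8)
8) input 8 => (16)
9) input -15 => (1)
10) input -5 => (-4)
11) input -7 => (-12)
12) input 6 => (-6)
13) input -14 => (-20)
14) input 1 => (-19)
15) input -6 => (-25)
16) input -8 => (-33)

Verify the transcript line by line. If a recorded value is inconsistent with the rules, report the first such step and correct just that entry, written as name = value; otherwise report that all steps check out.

Recomputing the run from the initial state:
step 1: acc = 16
step 2: acc = -2
step 3: acc = 11
step 4: acc = 4
step 5: acc = -6
step 6: acc = -5
step 7: acc = 8
step 8: acc = 16
step 9: acc = 1
step 10: acc = -4
step 11: acc = -11
step 12: acc = -5
step 13: acc = -19
step 14: acc = -18
step 15: acc = -24
step 16: acc = -32
The first disagreement with the transcript is at step 11, where the value should be acc = -11.

step 11, acc = -11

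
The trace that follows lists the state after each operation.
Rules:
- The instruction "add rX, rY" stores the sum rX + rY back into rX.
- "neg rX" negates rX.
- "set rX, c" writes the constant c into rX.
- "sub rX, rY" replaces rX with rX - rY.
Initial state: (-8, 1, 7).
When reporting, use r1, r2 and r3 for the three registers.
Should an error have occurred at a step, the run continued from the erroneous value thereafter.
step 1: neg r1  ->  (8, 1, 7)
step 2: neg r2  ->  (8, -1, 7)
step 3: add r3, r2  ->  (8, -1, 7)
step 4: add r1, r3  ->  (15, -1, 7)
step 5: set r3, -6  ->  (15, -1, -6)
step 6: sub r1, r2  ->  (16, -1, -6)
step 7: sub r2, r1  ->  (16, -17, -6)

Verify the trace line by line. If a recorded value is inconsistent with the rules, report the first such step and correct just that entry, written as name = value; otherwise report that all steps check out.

step 1: r1 = -(-8) = 8 -> verified
step 2: r2 = -(1) = -1 -> matches
step 3: r3 = 7 + -1 = 6 -> the recorded entry deviates here
That makes step 3 the first incorrect line — r3 = 6 is what it should show.

step 3, r3 = 6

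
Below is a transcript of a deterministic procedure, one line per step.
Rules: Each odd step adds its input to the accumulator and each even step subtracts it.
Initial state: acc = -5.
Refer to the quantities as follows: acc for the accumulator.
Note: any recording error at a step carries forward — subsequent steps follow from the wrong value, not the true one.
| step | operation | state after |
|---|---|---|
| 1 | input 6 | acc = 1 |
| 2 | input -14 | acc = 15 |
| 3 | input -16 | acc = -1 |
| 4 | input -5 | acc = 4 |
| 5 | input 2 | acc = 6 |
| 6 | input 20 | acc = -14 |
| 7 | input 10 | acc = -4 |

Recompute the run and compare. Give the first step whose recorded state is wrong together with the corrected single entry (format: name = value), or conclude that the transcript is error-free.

1. acc = -5 + 6 = 1 (agrees with the transcript)
2. acc = 1 - -14 = 15 (in agreement)
3. acc = 15 + -16 = -1 (matches)
4. acc = -1 - -5 = 4 (agrees with the transcript)
5. acc = 4 + 2 = 6 (exactly as logged)
6. acc = 6 - 20 = -14 (agrees with the transcript)
7. acc = -14 + 10 = -4 (matches)
No step deviates from the rules.

no error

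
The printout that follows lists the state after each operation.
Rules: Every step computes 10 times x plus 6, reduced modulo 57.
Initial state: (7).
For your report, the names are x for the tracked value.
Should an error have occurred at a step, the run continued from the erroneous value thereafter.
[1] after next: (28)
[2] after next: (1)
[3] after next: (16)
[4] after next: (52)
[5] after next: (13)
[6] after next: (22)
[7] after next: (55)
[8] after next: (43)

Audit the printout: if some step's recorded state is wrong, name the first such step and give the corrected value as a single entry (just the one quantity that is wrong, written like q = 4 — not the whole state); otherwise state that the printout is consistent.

step 1, x = 19

step 1: x = (10*7 + 6) mod 57 = 19 -> the printout has a different value
That makes step 1 the first incorrect line — x = 19 is what it should show.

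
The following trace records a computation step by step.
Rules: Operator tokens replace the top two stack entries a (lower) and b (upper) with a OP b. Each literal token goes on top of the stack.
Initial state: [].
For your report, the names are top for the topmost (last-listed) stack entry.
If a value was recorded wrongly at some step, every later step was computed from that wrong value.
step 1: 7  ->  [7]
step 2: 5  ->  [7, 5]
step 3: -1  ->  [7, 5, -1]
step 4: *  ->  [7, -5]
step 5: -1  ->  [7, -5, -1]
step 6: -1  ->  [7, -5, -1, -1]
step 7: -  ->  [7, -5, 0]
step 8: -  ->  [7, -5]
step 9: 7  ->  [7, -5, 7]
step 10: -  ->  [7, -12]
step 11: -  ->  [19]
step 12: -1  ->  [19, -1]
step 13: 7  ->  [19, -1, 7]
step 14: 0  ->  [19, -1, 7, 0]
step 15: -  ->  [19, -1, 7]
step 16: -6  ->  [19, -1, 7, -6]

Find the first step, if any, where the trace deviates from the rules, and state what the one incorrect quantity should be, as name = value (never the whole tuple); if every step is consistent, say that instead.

1. push 7: top = 7 (agrees with the trace)
2. push 5: top = 5 (consistent with the trace)
3. push -1: top = -1 (exactly as logged)
4. 5 * -1 = -5 (exactly as logged)
5. push -1: top = -1 (same as recorded)
6. push -1: top = -1 (same as recorded)
7. -1 - -1 = 0 (confirmed correct)
8. -5 - 0 = -5 (verified)
9. push 7: top = 7 (same as recorded)
10. -5 - 7 = -12 (verified)
11. 7 - -12 = 19 (exactly as logged)
12. push -1: top = -1 (verified)
13. push 7: top = 7 (exactly as logged)
14. push 0: top = 0 (checks out)
15. 7 - 0 = 7 (agrees with the trace)
16. push -6: top = -6 (checks out)
Nothing is out of place; the run is error-free.

no error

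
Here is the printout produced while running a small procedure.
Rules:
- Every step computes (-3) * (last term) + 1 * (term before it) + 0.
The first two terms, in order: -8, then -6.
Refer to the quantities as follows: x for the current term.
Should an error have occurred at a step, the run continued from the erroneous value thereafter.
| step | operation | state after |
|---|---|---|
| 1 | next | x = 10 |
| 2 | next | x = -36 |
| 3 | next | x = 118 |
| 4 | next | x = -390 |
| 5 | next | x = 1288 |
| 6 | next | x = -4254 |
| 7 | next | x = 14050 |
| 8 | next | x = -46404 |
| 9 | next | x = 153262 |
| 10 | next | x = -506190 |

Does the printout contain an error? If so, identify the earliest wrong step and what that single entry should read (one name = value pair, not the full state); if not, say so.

no error

Step 1: x = -3*(-6) + (1)*(-8) + (0) = 10 — verified.
Step 2: x = -3*(10) + (1)*(-6) + (0) = -36 — exactly as logged.
Step 3: x = -3*(-36) + (1)*(10) + (0) = 118 — in agreement.
Step 4: x = -3*(118) + (1)*(-36) + (0) = -390 — no discrepancy.
Step 5: x = -3*(-390) + (1)*(118) + (0) = 1288 — consistent with the printout.
Step 6: x = -3*(1288) + (1)*(-390) + (0) = -4254 — consistent with the printout.
Step 7: x = -3*(-4254) + (1)*(1288) + (0) = 14050 — confirmed correct.
Step 8: x = -3*(14050) + (1)*(-4254) + (0) = -46404 — confirmed correct.
Step 9: x = -3*(-46404) + (1)*(14050) + (0) = 153262 — agrees with the printout.
Step 10: x = -3*(153262) + (1)*(-46404) + (0) = -506190 — no discrepancy.
No step deviates from the rules.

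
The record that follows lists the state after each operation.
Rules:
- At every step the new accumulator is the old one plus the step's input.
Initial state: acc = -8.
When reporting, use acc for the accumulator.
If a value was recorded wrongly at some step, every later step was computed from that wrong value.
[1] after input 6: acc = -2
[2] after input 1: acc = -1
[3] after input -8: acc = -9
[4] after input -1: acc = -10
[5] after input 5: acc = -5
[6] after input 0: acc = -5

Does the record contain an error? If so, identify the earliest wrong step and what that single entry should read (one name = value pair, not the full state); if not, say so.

no error

Step 1: acc = -8 + 6 = -2 — in agreement.
Step 2: acc = -2 + 1 = -1 — confirmed correct.
Step 3: acc = -1 + -8 = -9 — verified.
Step 4: acc = -9 + -1 = -10 — agrees with the record.
Step 5: acc = -10 + 5 = -5 — in agreement.
Step 6: acc = -5 + 0 = -5 — verified.
Every step is consistent.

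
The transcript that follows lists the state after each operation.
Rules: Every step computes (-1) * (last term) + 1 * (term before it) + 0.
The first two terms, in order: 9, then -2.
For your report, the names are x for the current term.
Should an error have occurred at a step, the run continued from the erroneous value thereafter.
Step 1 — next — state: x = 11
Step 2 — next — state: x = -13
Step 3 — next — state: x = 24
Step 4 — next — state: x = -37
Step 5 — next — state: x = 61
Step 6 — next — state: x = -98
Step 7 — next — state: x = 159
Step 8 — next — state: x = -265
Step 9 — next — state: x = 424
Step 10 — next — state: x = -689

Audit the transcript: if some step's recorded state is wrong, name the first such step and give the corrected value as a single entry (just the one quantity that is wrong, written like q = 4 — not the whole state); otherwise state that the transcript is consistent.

step 8, x = -257

step 1: x = -1*(-2) + (1)*(9) + (0) = 11 -> confirmed correct
step 2: x = -1*(11) + (1)*(-2) + (0) = -13 -> in agreement
step 3: x = -1*(-13) + (1)*(11) + (0) = 24 -> agrees with the transcript
step 4: x = -1*(24) + (1)*(-13) + (0) = -37 -> confirmed correct
step 5: x = -1*(-37) + (1)*(24) + (0) = 61 -> consistent with the transcript
step 6: x = -1*(61) + (1)*(-37) + (0) = -98 -> same as recorded
step 7: x = -1*(-98) + (1)*(61) + (0) = 159 -> verified
step 8: x = -1*(159) + (1)*(-98) + (0) = -257 -> the entry is off here
First incorrect step: 8; the correct value is x = -257.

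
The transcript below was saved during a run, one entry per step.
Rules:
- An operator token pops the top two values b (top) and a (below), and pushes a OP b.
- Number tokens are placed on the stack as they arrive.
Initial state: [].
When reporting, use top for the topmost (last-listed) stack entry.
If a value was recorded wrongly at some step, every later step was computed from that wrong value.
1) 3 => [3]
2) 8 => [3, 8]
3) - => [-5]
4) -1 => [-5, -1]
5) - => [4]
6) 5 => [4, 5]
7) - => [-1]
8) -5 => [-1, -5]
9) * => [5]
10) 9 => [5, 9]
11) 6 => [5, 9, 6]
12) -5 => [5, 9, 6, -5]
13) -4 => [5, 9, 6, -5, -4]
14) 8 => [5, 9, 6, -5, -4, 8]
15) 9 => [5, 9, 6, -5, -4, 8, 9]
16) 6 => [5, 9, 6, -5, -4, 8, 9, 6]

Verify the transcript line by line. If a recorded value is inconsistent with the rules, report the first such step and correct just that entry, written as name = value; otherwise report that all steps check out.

step 5, top = -4

step 1: push 3: top = 3 -> same as recorded
step 2: push 8: top = 8 -> verified
step 3: 3 - 8 = -5 -> consistent with the transcript
step 4: push -1: top = -1 -> same as recorded
step 5: -5 - -1 = -4 -> not what was recorded
That makes step 5 the first incorrect line — top = -4 is what it should show.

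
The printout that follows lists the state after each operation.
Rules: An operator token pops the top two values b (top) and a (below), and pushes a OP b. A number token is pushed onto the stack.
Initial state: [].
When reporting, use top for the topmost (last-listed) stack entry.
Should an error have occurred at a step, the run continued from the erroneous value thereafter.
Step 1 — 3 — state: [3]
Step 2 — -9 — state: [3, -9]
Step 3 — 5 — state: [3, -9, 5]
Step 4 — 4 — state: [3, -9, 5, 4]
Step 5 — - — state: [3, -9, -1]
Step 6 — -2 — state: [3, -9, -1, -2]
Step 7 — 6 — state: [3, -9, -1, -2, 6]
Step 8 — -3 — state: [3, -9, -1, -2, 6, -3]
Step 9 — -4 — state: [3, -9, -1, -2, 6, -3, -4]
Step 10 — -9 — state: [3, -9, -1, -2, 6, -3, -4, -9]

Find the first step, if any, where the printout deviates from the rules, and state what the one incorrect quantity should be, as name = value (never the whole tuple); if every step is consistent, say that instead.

step 5, top = 1

1. push 3: top = 3 (agrees with the printout)
2. push -9: top = -9 (same as recorded)
3. push 5: top = 5 (agrees with the printout)
4. push 4: top = 4 (confirmed correct)
5. 5 - 4 = 1 (first mismatch against the printout)
Step 5 is the first one off; corrected, top = 1.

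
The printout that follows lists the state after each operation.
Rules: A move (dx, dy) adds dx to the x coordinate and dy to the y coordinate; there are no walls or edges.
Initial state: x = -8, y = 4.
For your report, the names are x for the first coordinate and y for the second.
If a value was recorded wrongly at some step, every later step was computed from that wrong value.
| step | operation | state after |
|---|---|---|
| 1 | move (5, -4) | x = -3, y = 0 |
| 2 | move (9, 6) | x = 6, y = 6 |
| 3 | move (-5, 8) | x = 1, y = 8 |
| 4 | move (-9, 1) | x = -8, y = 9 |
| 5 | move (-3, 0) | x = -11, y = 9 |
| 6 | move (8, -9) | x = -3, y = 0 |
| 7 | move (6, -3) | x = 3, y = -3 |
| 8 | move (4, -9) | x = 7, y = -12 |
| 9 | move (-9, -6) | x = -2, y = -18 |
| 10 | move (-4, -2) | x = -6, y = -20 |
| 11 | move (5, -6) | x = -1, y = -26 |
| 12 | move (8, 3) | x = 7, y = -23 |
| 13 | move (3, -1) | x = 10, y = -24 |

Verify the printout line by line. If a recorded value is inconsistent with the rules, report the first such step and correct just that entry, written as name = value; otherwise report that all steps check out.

step 1: x = -8 + (5) = -3, y = 4 + (-4) = 0 -> same as recorded
step 2: x = -3 + (9) = 6, y = 0 + (6) = 6 -> same as recorded
step 3: x = 6 + (-5) = 1, y = 6 + (8) = 14 -> the printout has a different value
Step 3 is the first one off; corrected, y = 14.

step 3, y = 14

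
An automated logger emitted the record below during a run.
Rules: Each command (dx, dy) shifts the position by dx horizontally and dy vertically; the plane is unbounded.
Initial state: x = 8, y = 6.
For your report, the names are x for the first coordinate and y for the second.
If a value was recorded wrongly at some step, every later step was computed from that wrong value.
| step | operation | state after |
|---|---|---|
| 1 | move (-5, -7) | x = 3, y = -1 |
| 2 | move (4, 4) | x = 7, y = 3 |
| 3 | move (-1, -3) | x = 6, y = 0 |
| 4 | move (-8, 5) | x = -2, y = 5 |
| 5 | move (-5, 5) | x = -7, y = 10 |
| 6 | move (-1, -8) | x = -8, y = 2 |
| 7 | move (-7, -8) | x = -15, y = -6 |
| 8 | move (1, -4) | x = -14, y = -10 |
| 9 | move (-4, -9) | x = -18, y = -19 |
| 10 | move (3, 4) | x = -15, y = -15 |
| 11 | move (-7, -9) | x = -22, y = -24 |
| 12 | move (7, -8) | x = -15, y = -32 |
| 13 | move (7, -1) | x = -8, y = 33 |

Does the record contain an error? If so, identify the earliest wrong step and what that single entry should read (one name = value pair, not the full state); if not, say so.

step 13, y = -33

Step 1: x = 8 + (-5) = 3, y = 6 + (-7) = -1 — confirmed correct.
Step 2: x = 3 + (4) = 7, y = -1 + (4) = 3 — confirmed correct.
Step 3: x = 7 + (-1) = 6, y = 3 + (-3) = 0 — exactly as logged.
Step 4: x = 6 + (-8) = -2, y = 0 + (5) = 5 — confirmed correct.
Step 5: x = -2 + (-5) = -7, y = 5 + (5) = 10 — no discrepancy.
Step 6: x = -7 + (-1) = -8, y = 10 + (-8) = 2 — agrees with the record.
Step 7: x = -8 + (-7) = -15, y = 2 + (-8) = -6 — in agreement.
Step 8: x = -15 + (1) = -14, y = -6 + (-4) = -10 — exactly as logged.
Step 9: x = -14 + (-4) = -18, y = -10 + (-9) = -19 — matches.
Step 10: x = -18 + (3) = -15, y = -19 + (4) = -15 — consistent with the record.
Step 11: x = -15 + (-7) = -22, y = -15 + (-9) = -24 — same as recorded.
Step 12: x = -22 + (7) = -15, y = -24 + (-8) = -32 — confirmed correct.
Step 13: x = -15 + (7) = -8, y = -32 + (-1) = -33 — not what was recorded.
First deviation found at step 13; the corrected entry is y = -33.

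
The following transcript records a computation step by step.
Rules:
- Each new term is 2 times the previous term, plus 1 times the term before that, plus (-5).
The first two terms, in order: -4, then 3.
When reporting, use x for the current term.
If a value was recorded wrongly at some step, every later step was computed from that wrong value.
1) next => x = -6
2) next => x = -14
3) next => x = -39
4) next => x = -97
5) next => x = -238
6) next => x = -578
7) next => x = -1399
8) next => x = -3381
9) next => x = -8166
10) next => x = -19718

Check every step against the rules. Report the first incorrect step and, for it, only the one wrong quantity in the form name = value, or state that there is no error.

step 1: x = 2*(3) + (1)*(-4) + (-5) = -3 -> this is not what the transcript shows
The audit stops at step 1: the recorded entry is wrong and should be x = -3.

step 1, x = -3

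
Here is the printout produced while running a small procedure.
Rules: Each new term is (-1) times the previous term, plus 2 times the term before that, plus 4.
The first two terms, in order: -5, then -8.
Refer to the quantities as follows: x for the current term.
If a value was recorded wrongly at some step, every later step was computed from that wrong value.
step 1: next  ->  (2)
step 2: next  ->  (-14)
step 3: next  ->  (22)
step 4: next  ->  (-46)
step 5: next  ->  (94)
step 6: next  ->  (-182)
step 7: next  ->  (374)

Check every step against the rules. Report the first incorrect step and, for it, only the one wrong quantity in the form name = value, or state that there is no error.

no error

Step 1: x = -1*(-8) + (2)*(-5) + (4) = 2 — no discrepancy.
Step 2: x = -1*(2) + (2)*(-8) + (4) = -14 — consistent with the printout.
Step 3: x = -1*(-14) + (2)*(2) + (4) = 22 — no discrepancy.
Step 4: x = -1*(22) + (2)*(-14) + (4) = -46 — same as recorded.
Step 5: x = -1*(-46) + (2)*(22) + (4) = 94 — in agreement.
Step 6: x = -1*(94) + (2)*(-46) + (4) = -182 — consistent with the printout.
Step 7: x = -1*(-182) + (2)*(94) + (4) = 374 — in agreement.
The recomputation confirms every line.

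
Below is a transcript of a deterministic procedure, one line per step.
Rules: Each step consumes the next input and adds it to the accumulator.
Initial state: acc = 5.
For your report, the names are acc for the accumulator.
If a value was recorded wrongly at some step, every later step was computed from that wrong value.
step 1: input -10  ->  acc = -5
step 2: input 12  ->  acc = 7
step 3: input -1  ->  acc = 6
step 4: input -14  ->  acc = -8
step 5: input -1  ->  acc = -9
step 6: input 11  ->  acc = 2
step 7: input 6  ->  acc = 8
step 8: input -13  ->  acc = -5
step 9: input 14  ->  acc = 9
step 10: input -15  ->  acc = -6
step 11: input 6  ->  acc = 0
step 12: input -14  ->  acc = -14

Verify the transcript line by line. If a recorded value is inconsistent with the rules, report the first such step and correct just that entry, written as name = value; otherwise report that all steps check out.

Recomputing the run from the initial state:
step 1: acc = -5
step 2: acc = 7
step 3: acc = 6
step 4: acc = -8
step 5: acc = -9
step 6: acc = 2
step 7: acc = 8
step 8: acc = -5
step 9: acc = 9
step 10: acc = -6
step 11: acc = 0
step 12: acc = -14
This matches the transcript at every step.

no error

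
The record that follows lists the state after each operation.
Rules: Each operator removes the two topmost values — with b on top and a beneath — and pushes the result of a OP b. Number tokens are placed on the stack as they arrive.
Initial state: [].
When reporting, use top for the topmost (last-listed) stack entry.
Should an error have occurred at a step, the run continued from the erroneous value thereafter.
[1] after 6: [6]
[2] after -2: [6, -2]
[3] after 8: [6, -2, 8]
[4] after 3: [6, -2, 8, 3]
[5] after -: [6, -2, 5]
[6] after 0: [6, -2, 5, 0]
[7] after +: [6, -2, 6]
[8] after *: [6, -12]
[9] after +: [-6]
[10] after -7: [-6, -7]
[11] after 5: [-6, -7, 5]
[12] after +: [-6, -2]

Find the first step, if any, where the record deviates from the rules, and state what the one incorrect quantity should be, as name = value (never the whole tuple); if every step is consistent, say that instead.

step 7, top = 5

step 1: push 6: top = 6 -> no discrepancy
step 2: push -2: top = -2 -> matches
step 3: push 8: top = 8 -> agrees with the record
step 4: push 3: top = 3 -> matches
step 5: 8 - 3 = 5 -> same as recorded
step 6: push 0: top = 0 -> confirmed correct
step 7: 5 + 0 = 5 -> this is not what the record shows
Step 7 is the first one off; corrected, top = 5.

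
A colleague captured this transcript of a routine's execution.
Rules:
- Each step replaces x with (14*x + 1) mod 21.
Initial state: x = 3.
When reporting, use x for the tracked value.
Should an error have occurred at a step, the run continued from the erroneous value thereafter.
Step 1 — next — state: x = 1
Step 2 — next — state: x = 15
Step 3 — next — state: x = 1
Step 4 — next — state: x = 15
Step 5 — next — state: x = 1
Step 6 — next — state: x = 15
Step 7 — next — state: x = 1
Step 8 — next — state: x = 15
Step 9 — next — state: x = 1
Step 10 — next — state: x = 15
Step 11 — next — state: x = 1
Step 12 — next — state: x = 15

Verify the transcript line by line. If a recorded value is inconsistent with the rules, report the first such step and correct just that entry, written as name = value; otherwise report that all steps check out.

no error

Recomputing the run from the initial state:
step 1: x = 1
step 2: x = 15
step 3: x = 1
step 4: x = 15
step 5: x = 1
step 6: x = 15
step 7: x = 1
step 8: x = 15
step 9: x = 1
step 10: x = 15
step 11: x = 1
step 12: x = 15
This matches the transcript at every step.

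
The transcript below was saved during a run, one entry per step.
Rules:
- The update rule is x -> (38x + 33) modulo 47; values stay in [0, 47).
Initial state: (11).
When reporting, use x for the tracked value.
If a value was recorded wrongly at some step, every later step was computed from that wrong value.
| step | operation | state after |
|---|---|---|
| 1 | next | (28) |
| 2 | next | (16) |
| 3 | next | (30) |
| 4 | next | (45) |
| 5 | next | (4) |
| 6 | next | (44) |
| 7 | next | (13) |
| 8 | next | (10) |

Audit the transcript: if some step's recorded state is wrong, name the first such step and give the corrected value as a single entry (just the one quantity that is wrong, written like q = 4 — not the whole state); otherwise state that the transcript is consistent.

Step 1: x = (38*11 + 33) mod 47 = 28 — checks out.
Step 2: x = (38*28 + 33) mod 47 = 16 — agrees with the transcript.
Step 3: x = (38*16 + 33) mod 47 = 30 — verified.
Step 4: x = (38*30 + 33) mod 47 = 45 — no discrepancy.
Step 5: x = (38*45 + 33) mod 47 = 4 — same as recorded.
Step 6: x = (38*4 + 33) mod 47 = 44 — matches.
Step 7: x = (38*44 + 33) mod 47 = 13 — exactly as logged.
Step 8: x = (38*13 + 33) mod 47 = 10 — same as recorded.
Nothing is out of place; the run is error-free.

no error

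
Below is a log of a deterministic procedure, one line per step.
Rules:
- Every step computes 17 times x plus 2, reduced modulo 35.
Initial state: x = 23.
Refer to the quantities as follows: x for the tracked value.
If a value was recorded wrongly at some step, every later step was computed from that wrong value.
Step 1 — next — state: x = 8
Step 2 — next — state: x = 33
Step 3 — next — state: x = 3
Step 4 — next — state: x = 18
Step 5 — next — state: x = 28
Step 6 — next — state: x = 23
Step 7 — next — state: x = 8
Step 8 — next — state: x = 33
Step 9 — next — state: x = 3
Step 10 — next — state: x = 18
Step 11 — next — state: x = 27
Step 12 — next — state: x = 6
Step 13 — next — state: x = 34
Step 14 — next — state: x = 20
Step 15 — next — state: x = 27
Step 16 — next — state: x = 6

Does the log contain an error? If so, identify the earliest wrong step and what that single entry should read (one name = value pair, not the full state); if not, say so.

Recomputing the run from the initial state:
step 1: x = 8
step 2: x = 33
step 3: x = 3
step 4: x = 18
step 5: x = 28
step 6: x = 23
step 7: x = 8
step 8: x = 33
step 9: x = 3
step 10: x = 18
step 11: x = 28
step 12: x = 23
step 13: x = 8
step 14: x = 33
step 15: x = 3
step 16: x = 18
The first disagreement with the log is at step 11, where the value should be x = 28.

step 11, x = 28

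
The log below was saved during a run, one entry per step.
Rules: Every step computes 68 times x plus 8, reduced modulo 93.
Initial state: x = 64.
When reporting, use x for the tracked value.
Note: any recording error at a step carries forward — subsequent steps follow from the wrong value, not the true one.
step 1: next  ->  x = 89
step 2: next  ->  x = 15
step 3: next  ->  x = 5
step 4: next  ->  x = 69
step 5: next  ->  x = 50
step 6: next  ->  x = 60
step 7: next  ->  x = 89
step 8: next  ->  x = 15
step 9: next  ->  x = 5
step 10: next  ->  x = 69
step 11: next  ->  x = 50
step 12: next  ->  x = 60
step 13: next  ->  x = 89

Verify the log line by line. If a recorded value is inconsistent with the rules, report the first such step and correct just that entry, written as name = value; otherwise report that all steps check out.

step 1, x = 82

Recomputing the run from the initial state:
step 1: x = 82
step 2: x = 4
step 3: x = 1
step 4: x = 76
step 5: x = 61
step 6: x = 64
step 7: x = 82
step 8: x = 4
step 9: x = 1
step 10: x = 76
step 11: x = 61
step 12: x = 64
step 13: x = 82
The first disagreement with the log is at step 1, where the value should be x = 82.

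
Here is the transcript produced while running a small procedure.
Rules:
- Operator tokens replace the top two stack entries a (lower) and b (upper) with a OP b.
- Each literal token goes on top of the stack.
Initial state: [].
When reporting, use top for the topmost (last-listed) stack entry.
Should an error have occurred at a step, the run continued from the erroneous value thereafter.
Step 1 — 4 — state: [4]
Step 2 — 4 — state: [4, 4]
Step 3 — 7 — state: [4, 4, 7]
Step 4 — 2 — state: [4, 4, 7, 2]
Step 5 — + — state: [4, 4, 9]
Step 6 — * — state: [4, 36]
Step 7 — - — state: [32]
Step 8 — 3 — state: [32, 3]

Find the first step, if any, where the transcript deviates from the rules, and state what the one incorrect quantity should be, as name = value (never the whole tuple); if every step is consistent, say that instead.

step 7, top = -32

Recomputing the run from the initial state:
step 1: [4]
step 2: [4, 4]
step 3: [4, 4, 7]
step 4: [4, 4, 7, 2]
step 5: [4, 4, 9]
step 6: [4, 36]
step 7: [-32]
step 8: [-32, 3]
The first disagreement with the transcript is at step 7, where the value should be top = -32.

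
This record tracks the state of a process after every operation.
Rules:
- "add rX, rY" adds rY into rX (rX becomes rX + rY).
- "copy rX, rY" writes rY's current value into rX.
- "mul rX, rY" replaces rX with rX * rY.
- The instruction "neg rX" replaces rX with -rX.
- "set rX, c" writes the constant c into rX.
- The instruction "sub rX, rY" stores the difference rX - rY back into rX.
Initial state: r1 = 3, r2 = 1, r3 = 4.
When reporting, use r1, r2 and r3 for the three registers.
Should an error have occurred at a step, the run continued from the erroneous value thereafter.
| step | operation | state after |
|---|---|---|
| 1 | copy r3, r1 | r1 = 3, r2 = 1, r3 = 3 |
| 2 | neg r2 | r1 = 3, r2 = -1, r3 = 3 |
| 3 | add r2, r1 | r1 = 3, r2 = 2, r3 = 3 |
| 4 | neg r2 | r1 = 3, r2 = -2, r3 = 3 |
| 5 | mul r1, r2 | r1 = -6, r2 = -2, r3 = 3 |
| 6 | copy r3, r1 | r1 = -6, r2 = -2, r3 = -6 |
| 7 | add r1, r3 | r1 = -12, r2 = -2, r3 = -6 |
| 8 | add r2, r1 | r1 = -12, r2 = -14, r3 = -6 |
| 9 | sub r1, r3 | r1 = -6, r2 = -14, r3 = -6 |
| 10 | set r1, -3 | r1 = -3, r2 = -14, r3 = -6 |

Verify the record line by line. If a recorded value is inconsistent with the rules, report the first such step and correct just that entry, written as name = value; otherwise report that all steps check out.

1. r3 = 3 (matches)
2. r2 = -(1) = -1 (checks out)
3. r2 = -1 + 3 = 2 (verified)
4. r2 = -(2) = -2 (matches)
5. r1 = 3 * -2 = -6 (matches)
6. r3 = -6 (no discrepancy)
7. r1 = -6 + -6 = -12 (no discrepancy)
8. r2 = -2 + -12 = -14 (same as recorded)
9. r1 = -12 - -6 = -6 (same as recorded)
10. r1 = -3 (consistent with the record)
All steps check out; nothing to correct.

no error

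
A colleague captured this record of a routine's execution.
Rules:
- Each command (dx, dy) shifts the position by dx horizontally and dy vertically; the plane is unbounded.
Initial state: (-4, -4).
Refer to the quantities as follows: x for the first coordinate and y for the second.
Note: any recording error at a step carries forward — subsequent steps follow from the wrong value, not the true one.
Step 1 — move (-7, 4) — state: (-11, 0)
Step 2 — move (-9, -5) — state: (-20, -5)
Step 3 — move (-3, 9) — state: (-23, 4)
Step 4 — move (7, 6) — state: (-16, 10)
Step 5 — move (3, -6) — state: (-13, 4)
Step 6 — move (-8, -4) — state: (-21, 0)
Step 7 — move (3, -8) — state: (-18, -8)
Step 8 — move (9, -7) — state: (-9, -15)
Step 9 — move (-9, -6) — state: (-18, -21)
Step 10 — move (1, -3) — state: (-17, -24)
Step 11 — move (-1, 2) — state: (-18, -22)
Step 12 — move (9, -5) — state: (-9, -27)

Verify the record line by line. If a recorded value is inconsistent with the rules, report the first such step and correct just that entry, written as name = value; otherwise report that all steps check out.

no error

1. x = -4 + (-7) = -11, y = -4 + (4) = 0 (verified)
2. x = -11 + (-9) = -20, y = 0 + (-5) = -5 (exactly as logged)
3. x = -20 + (-3) = -23, y = -5 + (9) = 4 (in agreement)
4. x = -23 + (7) = -16, y = 4 + (6) = 10 (checks out)
5. x = -16 + (3) = -13, y = 10 + (-6) = 4 (checks out)
6. x = -13 + (-8) = -21, y = 4 + (-4) = 0 (verified)
7. x = -21 + (3) = -18, y = 0 + (-8) = -8 (exactly as logged)
8. x = -18 + (9) = -9, y = -8 + (-7) = -15 (agrees with the record)
9. x = -9 + (-9) = -18, y = -15 + (-6) = -21 (checks out)
10. x = -18 + (1) = -17, y = -21 + (-3) = -24 (matches)
11. x = -17 + (-1) = -18, y = -24 + (2) = -22 (verified)
12. x = -18 + (9) = -9, y = -22 + (-5) = -27 (verified)
Every step is consistent.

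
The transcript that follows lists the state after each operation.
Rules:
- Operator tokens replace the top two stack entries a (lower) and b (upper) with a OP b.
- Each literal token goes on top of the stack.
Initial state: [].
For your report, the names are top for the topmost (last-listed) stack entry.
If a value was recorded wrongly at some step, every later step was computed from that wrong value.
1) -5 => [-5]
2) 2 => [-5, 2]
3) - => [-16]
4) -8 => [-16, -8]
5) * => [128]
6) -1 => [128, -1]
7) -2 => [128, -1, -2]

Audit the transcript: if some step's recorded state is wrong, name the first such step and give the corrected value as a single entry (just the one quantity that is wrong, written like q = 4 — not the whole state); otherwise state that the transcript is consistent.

Recomputing the run from the initial state:
step 1: [-5]
step 2: [-5, 2]
step 3: [-7]
step 4: [-7, -8]
step 5: [56]
step 6: [56, -1]
step 7: [56, -1, -2]
The first disagreement with the transcript is at step 3, where the value should be top = -7.

step 3, top = -7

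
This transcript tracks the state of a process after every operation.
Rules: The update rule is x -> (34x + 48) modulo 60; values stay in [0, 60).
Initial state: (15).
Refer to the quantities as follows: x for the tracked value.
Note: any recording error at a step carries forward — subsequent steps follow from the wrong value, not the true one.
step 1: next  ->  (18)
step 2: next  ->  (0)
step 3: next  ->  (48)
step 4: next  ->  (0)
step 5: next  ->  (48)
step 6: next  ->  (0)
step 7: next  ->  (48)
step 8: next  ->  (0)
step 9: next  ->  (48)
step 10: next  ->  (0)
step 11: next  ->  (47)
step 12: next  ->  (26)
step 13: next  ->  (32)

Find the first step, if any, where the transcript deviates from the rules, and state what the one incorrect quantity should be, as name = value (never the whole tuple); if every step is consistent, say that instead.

step 11, x = 48

Step 1: x = (34*15 + 48) mod 60 = 18 — no discrepancy.
Step 2: x = (34*18 + 48) mod 60 = 0 — consistent with the transcript.
Step 3: x = (34*0 + 48) mod 60 = 48 — in agreement.
Step 4: x = (34*48 + 48) mod 60 = 0 — consistent with the transcript.
Step 5: x = (34*0 + 48) mod 60 = 48 — exactly as logged.
Step 6: x = (34*48 + 48) mod 60 = 0 — verified.
Step 7: x = (34*0 + 48) mod 60 = 48 — matches.
Step 8: x = (34*48 + 48) mod 60 = 0 — no discrepancy.
Step 9: x = (34*0 + 48) mod 60 = 48 — confirmed correct.
Step 10: x = (34*48 + 48) mod 60 = 0 — exactly as logged.
Step 11: x = (34*0 + 48) mod 60 = 48 — a discrepancy with the transcript.
Conclusion: step 11 carries the first error; the entry should be x = 48.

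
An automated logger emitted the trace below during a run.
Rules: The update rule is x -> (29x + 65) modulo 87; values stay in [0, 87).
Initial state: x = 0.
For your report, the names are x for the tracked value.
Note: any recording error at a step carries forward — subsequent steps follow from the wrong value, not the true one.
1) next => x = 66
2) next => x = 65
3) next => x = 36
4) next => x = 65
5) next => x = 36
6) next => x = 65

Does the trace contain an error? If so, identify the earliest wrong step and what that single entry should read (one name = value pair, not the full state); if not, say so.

step 1, x = 65

Step 1: x = (29*0 + 65) mod 87 = 65 — the trace disagrees here.
Step 1 is the first one off; corrected, x = 65.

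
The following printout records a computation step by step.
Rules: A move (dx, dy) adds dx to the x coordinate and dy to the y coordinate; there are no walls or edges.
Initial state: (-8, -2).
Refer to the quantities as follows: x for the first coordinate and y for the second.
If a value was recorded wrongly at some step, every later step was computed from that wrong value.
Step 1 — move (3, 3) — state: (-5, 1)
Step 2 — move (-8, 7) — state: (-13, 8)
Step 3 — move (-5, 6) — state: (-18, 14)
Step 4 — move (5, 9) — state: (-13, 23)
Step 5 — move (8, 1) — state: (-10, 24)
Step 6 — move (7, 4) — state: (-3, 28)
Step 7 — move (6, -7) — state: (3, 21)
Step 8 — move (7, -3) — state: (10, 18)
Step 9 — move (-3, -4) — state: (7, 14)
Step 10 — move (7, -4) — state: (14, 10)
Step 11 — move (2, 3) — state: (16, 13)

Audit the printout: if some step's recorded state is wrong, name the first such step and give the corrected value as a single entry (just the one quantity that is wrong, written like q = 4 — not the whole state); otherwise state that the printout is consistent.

step 5, x = -5

Recomputing the run from the initial state:
step 1: x = -5, y = 1
step 2: x = -13, y = 8
step 3: x = -18, y = 14
step 4: x = -13, y = 23
step 5: x = -5, y = 24
step 6: x = 2, y = 28
step 7: x = 8, y = 21
step 8: x = 15, y = 18
step 9: x = 12, y = 14
step 10: x = 19, y = 10
step 11: x = 21, y = 13
The first disagreement with the printout is at step 5, where the value should be x = -5.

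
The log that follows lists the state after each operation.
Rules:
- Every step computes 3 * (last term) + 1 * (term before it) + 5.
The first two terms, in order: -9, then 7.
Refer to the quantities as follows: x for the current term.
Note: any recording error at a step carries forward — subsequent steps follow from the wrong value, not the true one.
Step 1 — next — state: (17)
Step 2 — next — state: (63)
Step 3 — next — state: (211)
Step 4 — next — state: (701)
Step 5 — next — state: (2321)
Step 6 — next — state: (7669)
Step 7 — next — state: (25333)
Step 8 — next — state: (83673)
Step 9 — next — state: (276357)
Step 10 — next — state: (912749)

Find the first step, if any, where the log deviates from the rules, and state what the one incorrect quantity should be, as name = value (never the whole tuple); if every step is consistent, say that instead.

Step 1: x = 3*(7) + (1)*(-9) + (5) = 17 — no discrepancy.
Step 2: x = 3*(17) + (1)*(7) + (5) = 63 — confirmed correct.
Step 3: x = 3*(63) + (1)*(17) + (5) = 211 — in agreement.
Step 4: x = 3*(211) + (1)*(63) + (5) = 701 — consistent with the log.
Step 5: x = 3*(701) + (1)*(211) + (5) = 2319 — the entry is off here.
Step 5 is the first one off; corrected, x = 2319.

step 5, x = 2319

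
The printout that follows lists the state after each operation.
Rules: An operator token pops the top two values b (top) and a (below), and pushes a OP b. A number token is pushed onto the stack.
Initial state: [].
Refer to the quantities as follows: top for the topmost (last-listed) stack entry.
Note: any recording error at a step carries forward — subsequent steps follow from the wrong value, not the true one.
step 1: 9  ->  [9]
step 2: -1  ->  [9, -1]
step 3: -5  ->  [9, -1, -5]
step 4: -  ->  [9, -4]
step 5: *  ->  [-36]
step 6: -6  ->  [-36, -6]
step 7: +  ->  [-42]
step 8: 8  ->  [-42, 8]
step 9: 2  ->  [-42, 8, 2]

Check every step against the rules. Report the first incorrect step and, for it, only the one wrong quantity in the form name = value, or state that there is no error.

Recomputing the run from the initial state:
step 1: [9]
step 2: [9, -1]
step 3: [9, -1, -5]
step 4: [9, 4]
step 5: [36]
step 6: [36, -6]
step 7: [30]
step 8: [30, 8]
step 9: [30, 8, 2]
The first disagreement with the printout is at step 4, where the value should be top = 4.

step 4, top = 4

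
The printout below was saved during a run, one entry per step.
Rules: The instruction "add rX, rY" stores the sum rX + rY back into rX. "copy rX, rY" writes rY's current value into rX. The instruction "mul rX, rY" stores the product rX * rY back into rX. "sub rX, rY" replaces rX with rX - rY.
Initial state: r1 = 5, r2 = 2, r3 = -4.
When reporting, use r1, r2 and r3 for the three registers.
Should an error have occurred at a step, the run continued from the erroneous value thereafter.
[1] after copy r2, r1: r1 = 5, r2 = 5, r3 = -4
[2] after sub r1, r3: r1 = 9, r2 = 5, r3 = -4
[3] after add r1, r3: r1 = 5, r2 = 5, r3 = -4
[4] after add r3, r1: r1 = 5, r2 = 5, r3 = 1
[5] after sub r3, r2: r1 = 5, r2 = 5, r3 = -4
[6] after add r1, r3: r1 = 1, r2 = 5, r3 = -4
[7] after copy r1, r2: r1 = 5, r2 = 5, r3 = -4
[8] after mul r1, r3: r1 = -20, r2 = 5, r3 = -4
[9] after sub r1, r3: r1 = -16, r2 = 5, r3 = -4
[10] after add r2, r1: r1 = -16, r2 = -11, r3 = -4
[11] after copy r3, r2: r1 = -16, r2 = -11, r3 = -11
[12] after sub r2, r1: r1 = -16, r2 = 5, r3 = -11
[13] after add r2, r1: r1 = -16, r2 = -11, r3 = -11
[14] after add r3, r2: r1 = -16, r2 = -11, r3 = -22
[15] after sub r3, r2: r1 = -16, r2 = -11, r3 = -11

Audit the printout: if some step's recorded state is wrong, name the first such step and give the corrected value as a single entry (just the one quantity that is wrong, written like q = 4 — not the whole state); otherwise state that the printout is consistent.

Recomputing the run from the initial state:
step 1: r1 = 5, r2 = 5, r3 = -4
step 2: r1 = 9, r2 = 5, r3 = -4
step 3: r1 = 5, r2 = 5, r3 = -4
step 4: r1 = 5, r2 = 5, r3 = 1
step 5: r1 = 5, r2 = 5, r3 = -4
step 6: r1 = 1, r2 = 5, r3 = -4
step 7: r1 = 5, r2 = 5, r3 = -4
step 8: r1 = -20, r2 = 5, r3 = -4
step 9: r1 = -16, r2 = 5, r3 = -4
step 10: r1 = -16, r2 = -11, r3 = -4
step 11: r1 = -16, r2 = -11, r3 = -11
step 12: r1 = -16, r2 = 5, r3 = -11
step 13: r1 = -16, r2 = -11, r3 = -11
step 14: r1 = -16, r2 = -11, r3 = -22
step 15: r1 = -16, r2 = -11, r3 = -11
This matches the printout at every step.

no error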